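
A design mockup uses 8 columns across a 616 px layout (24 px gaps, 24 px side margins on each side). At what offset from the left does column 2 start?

98 px

Take off 48 px of margins, leaving 568 px.
568 − 7·24 = 400; ÷8 gives c = 50 px.
Before column 2: the margin + 1 column + 1 gap.
Offset = 24 + 1·(50 + 24) = 24 + 74 = 98 px.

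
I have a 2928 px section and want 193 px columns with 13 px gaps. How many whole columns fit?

14 columns: 14·193 + 13·13 = 2871 px ≤ 2928.
15 columns: 3077 px > 2928. So 14.

14 columns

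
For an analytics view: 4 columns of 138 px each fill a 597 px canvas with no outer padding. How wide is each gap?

4·138 + 3g = 597 → 3g = 45 → g = 15 px.

15 px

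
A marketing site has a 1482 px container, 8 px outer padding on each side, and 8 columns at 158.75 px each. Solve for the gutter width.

Subtract both margins: 1482 − 2·8 = 1466 px.
Columns use 1270 px, leaving 196 px across 7 gutters = 28 px each.

28 px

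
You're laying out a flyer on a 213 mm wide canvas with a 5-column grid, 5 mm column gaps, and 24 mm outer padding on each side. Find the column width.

29 mm

Subtract both margins: 213 − 2·24 = 165 mm.
5c + 4·5 = 165 → 5c = 145 → c = 29 mm.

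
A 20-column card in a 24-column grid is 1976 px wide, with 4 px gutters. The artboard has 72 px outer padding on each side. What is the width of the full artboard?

20c + 19·4 = 1976 → 20c = 1900 → c = 95 px.
Total width: 2·72 + 24·95 + 23·4 = 2516 px.

2516 px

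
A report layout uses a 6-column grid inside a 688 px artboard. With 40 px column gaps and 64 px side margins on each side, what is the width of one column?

Take off 128 px of margins, leaving 560 px.
560 − 5·40 = 360; ÷6 gives c = 60 px.

60 px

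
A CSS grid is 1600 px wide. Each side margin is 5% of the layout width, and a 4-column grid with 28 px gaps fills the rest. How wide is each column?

339 px

Each margin = 5% of 1600 = 80 px; content = 1600 − 2·80 = 1440 px.
4c + 3·28 = 1440 → 4c = 1356 → c = 339 px.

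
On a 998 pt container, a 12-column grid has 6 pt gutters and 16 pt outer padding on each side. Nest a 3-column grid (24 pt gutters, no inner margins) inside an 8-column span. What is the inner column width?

Take off 32 pt of margins, leaving 966 pt.
12 columns + 11 gutters: 12c + 11·6 = 966.
12c = 966 − 66 = 900, so c = 75 pt.
8-column span = 8·75 + 7·6 = 642 pt.
3d + 2·24 = 642 → 3d = 594 → d = 198 pt.

198 pt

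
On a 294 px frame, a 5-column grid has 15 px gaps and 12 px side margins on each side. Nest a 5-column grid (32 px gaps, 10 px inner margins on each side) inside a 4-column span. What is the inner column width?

13 px

Inside the margins: 294 − 24 = 270 px.
Subtracting 4 gaps of 15 leaves 210 for 5 columns, so c = 42 px.
4 columns plus 3 gaps: 168 + 45 = 213 px.
Inner content = 213 − 2·10 = 193 px.
5 columns + 4 gaps: 5d + 4·32 = 193.
5d = 193 − 128 = 65, so d = 13 px.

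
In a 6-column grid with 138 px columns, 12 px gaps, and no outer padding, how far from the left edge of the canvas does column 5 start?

No margin, so column 5 starts at 4·(column + gutter) = 4·150 = 600 px.

600 px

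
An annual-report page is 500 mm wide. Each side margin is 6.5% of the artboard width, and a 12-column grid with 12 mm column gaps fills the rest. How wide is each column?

Margins: 6.5% × 500 = 32.5 mm each, so content = 500 − 65 = 435 mm.
Subtracting 11 column gaps of 12 leaves 303 for 12 columns, so c = 25.25 mm.

25.25 mm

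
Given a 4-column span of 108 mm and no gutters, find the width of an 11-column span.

With no gutters, each column is 108/4 = 27 mm.
11-column span = 11·27 = 297 mm.

297 mm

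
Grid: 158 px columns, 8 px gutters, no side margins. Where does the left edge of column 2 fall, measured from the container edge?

No margin, so column 2 starts at 1·(column + gutter) = 1·166 = 166 px.

166 px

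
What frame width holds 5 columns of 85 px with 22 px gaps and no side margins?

513 px

Summing: 425 + 88 = 513 px.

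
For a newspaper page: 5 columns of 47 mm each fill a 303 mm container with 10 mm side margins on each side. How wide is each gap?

Take off 20 mm of margins, leaving 283 mm.
5·47 + 4g = 283 → 4g = 48 → g = 12 mm.

12 mm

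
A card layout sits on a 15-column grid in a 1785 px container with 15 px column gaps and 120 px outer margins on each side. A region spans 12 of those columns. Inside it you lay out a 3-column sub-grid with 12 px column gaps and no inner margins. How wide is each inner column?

Take off 240 px of margins, leaving 1545 px.
15c + 14·15 = 1545 → 15c = 1335 → c = 89 px.
12-column span = 12·89 + 11·15 = 1233 px.
3d + 2·12 = 1233 → 3d = 1209 → d = 403 px.

403 px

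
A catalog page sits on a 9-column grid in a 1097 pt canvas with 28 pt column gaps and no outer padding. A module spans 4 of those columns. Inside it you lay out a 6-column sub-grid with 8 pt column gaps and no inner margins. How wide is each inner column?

72 pt

1097 − 8·28 = 873; ÷9 gives c = 97 pt.
4 columns plus 3 column gaps: 388 + 84 = 472 pt.
472 − 5·8 = 432; ÷6 gives d = 72 pt.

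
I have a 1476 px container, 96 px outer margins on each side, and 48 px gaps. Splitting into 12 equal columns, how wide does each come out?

63 px

Take off 192 px of margins, leaving 1284 px.
12 columns + 11 gaps: 12c + 11·48 = 1284.
12c = 1284 − 528 = 756, so c = 63 px.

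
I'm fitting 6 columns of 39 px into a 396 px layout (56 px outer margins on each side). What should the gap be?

Content width = 396 − 2·56 = 284 px.
6 columns take 6·39 = 234 px; remaining 50 splits into 5 gaps.
g = 50 / 5 = 10 px.

10 px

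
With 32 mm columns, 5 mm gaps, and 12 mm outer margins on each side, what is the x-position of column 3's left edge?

86 mm

Each column+gutter stride is 37 mm; 2 of them past the 12 mm margin is 12 + 74 = 86 mm.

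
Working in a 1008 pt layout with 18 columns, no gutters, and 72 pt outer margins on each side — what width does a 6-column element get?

Subtract both margins: 1008 − 2·72 = 864 pt.
With no gutters, each column is 864/18 = 48 pt.
6-column span = 6·48 = 288 pt.

288 pt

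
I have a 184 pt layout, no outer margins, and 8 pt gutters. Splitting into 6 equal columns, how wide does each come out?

6c + 5·8 = 184 → 6c = 144 → c = 24 pt.

24 pt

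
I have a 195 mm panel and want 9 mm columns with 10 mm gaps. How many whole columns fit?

10 columns

Each extra column adds 9 + 10 = 19 mm.
(195 + 10) / 19 = 10.79, so 10 columns fit.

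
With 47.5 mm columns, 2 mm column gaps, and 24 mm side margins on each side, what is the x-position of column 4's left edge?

Column 4 starts at margin + 3·(column + gutter) = 24 + 3·49.5 = 172.5 mm.

172.5 mm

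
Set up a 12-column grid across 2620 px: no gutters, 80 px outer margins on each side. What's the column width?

205 px

Content width = 2620 − 2·80 = 2460 px.
2460 / 12 = 205 px per column.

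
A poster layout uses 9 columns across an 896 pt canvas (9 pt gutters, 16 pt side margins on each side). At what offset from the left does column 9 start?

Inside the margins: 896 − 32 = 864 pt.
Subtracting 8 gutters of 9 leaves 792 for 9 columns, so c = 88 pt.
Before column 9: the margin + 8 columns + 8 gutters.
Offset = 16 + 8·(88 + 9) = 16 + 776 = 792 pt.

792 pt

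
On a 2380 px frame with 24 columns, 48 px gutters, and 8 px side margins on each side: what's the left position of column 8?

711.5 px

Subtract both margins: 2380 − 2·8 = 2364 px.
2364 − 23·48 = 1260; ÷24 gives c = 52.5 px.
Before column 8: the margin + 7 columns + 7 gutters.
Offset = 8 + 7·(52.5 + 48) = 8 + 703.5 = 711.5 px.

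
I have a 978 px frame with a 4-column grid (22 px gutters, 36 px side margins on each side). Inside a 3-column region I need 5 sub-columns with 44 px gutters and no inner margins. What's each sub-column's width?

Take off 72 px of margins, leaving 906 px.
906 − 3·22 = 840; ÷4 gives c = 210 px.
3-column span = 3·210 + 2·22 = 674 px.
674 − 4·44 = 498; ÷5 gives d = 99.6 px.

99.6 px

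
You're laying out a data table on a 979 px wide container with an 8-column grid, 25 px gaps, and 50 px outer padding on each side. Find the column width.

Content width = 979 − 2·50 = 879 px.
879 − 7·25 = 704; ÷8 gives c = 88 px.

88 px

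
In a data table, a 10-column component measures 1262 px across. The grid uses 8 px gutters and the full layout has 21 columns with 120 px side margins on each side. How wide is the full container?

2899 px

1262 − 9·8 = 1190; ÷10 gives c = 119 px.
Total width: 2·120 + 21·119 + 20·8 = 2899 px.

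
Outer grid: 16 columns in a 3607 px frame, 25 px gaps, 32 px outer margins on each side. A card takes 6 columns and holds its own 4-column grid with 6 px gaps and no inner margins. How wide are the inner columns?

323.75 px

Subtract both margins: 3607 − 2·32 = 3543 px.
3543 − 15·25 = 3168; ÷16 gives c = 198 px.
6 columns plus 5 gaps: 1188 + 125 = 1313 px.
4 columns + 3 gaps: 4d + 3·6 = 1313.
4d = 1313 − 18 = 1295, so d = 323.75 px.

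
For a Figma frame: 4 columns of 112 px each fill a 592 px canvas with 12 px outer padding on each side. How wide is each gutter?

40 px

Subtract both margins: 592 − 2·12 = 568 px.
4 columns take 4·112 = 448 px; remaining 120 splits into 3 gutters.
g = 120 / 3 = 40 px.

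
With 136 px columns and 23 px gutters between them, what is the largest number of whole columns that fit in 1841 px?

11 columns

Each extra column adds 136 + 23 = 159 px.
(1841 + 23) / 159 = 11.72, so 11 columns fit.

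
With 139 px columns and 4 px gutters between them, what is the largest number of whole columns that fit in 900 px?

Each extra column adds 139 + 4 = 143 px.
(900 + 4) / 143 = 6.32, so 6 columns fit.

6 columns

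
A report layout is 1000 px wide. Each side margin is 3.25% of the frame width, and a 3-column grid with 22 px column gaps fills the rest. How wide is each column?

1000 × (1 − 2·3.25%) = 1000 × 93.5% = 935 px for the columns.
3c + 2·22 = 935 → 3c = 891 → c = 297 px.

297 px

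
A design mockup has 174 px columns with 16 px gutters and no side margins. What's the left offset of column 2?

190 px

No margin, so column 2 starts at 1·(column + gutter) = 1·190 = 190 px.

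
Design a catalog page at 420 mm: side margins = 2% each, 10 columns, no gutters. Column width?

40.32 mm

Margins: 2% × 420 = 8.4 mm each, so content = 420 − 16.8 = 403.2 mm.
With no gutters, each column is 403.2/10 = 40.32 mm.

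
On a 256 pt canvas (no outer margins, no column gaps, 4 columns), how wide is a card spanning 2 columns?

With no column gaps, each column is 256/4 = 64 pt.
With no column gaps, 2 columns span 2·64 = 128 pt.

128 pt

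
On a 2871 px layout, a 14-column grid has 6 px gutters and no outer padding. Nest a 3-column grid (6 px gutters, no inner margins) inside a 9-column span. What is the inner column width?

610.5 px

2871 − 13·6 = 2793; ÷14 gives c = 199.5 px.
Span of 9: 9·199.5 + 8·6 = 1795.5 + 48 = 1843.5 px.
Subtracting 2 gutters of 6 leaves 1831.5 for 3 columns, so d = 610.5 px.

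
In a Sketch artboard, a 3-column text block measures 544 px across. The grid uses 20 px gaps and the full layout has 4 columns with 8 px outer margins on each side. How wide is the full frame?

544 − 2·20 = 504; ÷3 gives c = 168 px.
Adding margins, columns and gutters: 16 + 672 + 60 = 748 px.

748 px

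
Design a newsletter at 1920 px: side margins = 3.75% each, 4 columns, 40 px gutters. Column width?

414 px

Margins: 3.75% × 1920 = 72 px each, so content = 1920 − 144 = 1776 px.
1776 − 3·40 = 1656; ÷4 gives c = 414 px.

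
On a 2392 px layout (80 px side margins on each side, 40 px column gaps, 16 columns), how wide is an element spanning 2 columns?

244 px

Subtract both margins: 2392 − 2·80 = 2232 px.
Subtracting 15 column gaps of 40 leaves 1632 for 16 columns, so c = 102 px.
2 columns plus 1 column gap: 204 + 40 = 244 px.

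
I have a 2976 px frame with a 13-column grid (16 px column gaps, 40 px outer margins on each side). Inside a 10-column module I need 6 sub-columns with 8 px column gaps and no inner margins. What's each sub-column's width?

Subtract both margins: 2976 − 2·40 = 2896 px.
13c + 12·16 = 2896 → 13c = 2704 → c = 208 px.
10 columns plus 9 column gaps: 2080 + 144 = 2224 px.
Subtracting 5 column gaps of 8 leaves 2184 for 6 columns, so d = 364 px.

364 px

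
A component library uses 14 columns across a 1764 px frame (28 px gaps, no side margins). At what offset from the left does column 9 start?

1024 px

14c + 13·28 = 1764 → 14c = 1400 → c = 100 px.
Each column+gutter stride is 128 px; with no margin, 8 of them is 1024 px.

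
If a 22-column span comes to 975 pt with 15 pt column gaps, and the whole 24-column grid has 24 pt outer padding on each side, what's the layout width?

1113 pt

975 − 21·15 = 660; ÷22 gives c = 30 pt.
Layout = 2·24 + 24·30 + 23·15 = 48 + 720 + 345 = 1113 pt.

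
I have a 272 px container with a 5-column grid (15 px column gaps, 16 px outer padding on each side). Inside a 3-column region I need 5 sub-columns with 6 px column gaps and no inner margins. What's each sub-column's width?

22.8 px

Outer content = 272 − 2·16 = 240 px.
5 columns + 4 column gaps: 5c + 4·15 = 240.
5c = 240 − 60 = 180, so c = 36 px.
3 columns plus 2 column gaps: 108 + 30 = 138 px.
138 − 4·6 = 114; ÷5 gives d = 22.8 px.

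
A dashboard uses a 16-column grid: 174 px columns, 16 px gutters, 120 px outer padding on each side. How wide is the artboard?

Adding margins, columns and gutters: 240 + 2784 + 240 = 3264 px.

3264 px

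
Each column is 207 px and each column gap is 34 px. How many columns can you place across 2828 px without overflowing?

Each extra column adds 207 + 34 = 241 px.
(2828 + 34) / 241 = 11.88, so 11 columns fit.

11 columns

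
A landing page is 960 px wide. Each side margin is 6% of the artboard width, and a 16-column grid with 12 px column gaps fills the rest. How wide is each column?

Each margin = 6% of 960 = 57.6 px; content = 960 − 2·57.6 = 844.8 px.
16 columns + 15 column gaps: 16c + 15·12 = 844.8.
16c = 844.8 − 180 = 664.8, so c = 41.55 px.

41.55 px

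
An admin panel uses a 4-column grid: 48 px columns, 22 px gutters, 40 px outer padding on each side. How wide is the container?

338 px

Container = 2·40 + 4·48 + 3·22 = 80 + 192 + 66 = 338 px.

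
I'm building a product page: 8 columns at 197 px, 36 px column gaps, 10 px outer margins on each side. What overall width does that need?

1848 px

Layout = 2·10 + 8·197 + 7·36 = 20 + 1576 + 252 = 1848 px.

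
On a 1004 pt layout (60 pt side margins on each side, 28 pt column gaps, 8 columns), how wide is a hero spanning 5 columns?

Subtract both margins: 1004 − 2·60 = 884 pt.
8c + 7·28 = 884 → 8c = 688 → c = 86 pt.
Span of 5: 5·86 + 4·28 = 430 + 112 = 542 pt.

542 pt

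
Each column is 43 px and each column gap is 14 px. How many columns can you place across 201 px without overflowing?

Each extra column adds 43 + 14 = 57 px.
(201 + 14) / 57 = 3.77, so 3 columns fit.

3 columns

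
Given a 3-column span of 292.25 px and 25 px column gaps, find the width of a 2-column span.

292.25 − 2·25 = 242.25; ÷3 gives c = 80.75 px.
Span of 2: 2·80.75 + 1·25 = 161.5 + 25 = 186.5 px.

186.5 px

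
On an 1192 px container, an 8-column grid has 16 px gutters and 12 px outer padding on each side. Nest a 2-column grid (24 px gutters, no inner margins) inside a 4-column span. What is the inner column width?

276 px

Take off 24 px of margins, leaving 1168 px.
8 columns + 7 gutters: 8c + 7·16 = 1168.
8c = 1168 − 112 = 1056, so c = 132 px.
Span of 4: 4·132 + 3·16 = 528 + 48 = 576 px.
2d + 1·24 = 576 → 2d = 552 → d = 276 px.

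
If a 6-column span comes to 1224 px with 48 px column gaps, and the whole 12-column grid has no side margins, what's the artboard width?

Subtracting 5 column gaps of 48 leaves 984 for 6 columns, so c = 164 px.
Artboard = 12·164 + 11·48 = 1968 + 528 = 2496 px.

2496 px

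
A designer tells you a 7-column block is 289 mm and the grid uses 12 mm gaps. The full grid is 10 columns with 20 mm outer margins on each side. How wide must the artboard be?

7c + 6·12 = 289 → 7c = 217 → c = 31 mm.
Artboard = 2·20 + 10·31 + 9·12 = 40 + 310 + 108 = 458 mm.

458 mm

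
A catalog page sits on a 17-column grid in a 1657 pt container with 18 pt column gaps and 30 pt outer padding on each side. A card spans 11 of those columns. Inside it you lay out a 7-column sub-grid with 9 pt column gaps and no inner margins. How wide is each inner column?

Outer content = 1657 − 2·30 = 1597 pt.
17 columns + 16 column gaps: 17c + 16·18 = 1597.
17c = 1597 − 288 = 1309, so c = 77 pt.
Span of 11: 11·77 + 10·18 = 847 + 180 = 1027 pt.
7 columns + 6 column gaps: 7d + 6·9 = 1027.
7d = 1027 − 54 = 973, so d = 139 pt.

139 pt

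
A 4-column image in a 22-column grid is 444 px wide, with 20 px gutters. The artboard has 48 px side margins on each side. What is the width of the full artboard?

2628 px

Subtracting 3 gutters of 20 leaves 384 for 4 columns, so c = 96 px.
Total width: 2·48 + 22·96 + 21·20 = 2628 px.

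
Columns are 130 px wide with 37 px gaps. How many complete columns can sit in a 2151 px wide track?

13 columns

Each extra column adds 130 + 37 = 167 px.
(2151 + 37) / 167 = 13.10, so 13 columns fit.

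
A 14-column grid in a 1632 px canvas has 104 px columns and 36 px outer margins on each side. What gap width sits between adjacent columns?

8 px

Take off 72 px of margins, leaving 1560 px.
Columns use 1456 px, leaving 104 px across 13 gaps = 8 px each.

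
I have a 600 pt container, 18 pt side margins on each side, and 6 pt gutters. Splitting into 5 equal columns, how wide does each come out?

Content width = 600 − 2·18 = 564 pt.
5 columns + 4 gutters: 5c + 4·6 = 564.
5c = 564 − 24 = 540, so c = 108 pt.

108 pt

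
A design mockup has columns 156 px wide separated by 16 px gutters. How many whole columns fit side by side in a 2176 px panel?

12 columns: 12·156 + 11·16 = 2048 px ≤ 2176.
13 columns: 2220 px > 2176. So 12.

12 columns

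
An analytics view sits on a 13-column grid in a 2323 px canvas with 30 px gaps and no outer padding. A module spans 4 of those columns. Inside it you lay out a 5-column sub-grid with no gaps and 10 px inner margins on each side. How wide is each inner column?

13 columns + 12 gaps: 13c + 12·30 = 2323.
13c = 2323 − 360 = 1963, so c = 151 px.
4 columns plus 3 gaps: 604 + 90 = 694 px.
Inner content = 694 − 2·10 = 674 px.
5d = 674 → d = 134.8 px.

134.8 px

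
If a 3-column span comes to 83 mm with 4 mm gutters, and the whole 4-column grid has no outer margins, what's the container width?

3c + 2·4 = 83 → 3c = 75 → c = 25 mm.
Summing: 100 + 12 = 112 mm.

112 mm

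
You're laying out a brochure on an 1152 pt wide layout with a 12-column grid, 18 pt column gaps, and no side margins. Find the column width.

1152 − 11·18 = 954; ÷12 gives c = 79.5 pt.

79.5 pt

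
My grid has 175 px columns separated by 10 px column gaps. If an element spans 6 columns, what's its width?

6-column span = 6·175 + 5·10 = 1100 px.

1100 px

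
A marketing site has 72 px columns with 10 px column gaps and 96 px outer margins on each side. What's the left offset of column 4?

342 px

Each column+gutter stride is 82 px; 3 of them past the 96 px margin is 96 + 246 = 342 px.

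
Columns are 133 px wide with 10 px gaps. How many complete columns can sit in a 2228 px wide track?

Each extra column adds 133 + 10 = 143 px.
(2228 + 10) / 143 = 15.65, so 15 columns fit.

15 columns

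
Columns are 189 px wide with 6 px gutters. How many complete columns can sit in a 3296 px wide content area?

16 columns: 16·189 + 15·6 = 3114 px ≤ 3296.
17 columns: 3309 px > 3296. So 16.

16 columns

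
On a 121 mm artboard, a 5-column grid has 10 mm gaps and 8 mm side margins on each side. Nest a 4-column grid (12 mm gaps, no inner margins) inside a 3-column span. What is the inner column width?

Outer content = 121 − 2·8 = 105 mm.
Subtracting 4 gaps of 10 leaves 65 for 5 columns, so c = 13 mm.
3-column span = 3·13 + 2·10 = 59 mm.
Subtracting 3 gaps of 12 leaves 23 for 4 columns, so d = 5.75 mm.

5.75 mm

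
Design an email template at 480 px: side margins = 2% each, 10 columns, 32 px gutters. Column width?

17.28 px

Each margin = 2% of 480 = 9.6 px; content = 480 − 2·9.6 = 460.8 px.
460.8 − 9·32 = 172.8; ÷10 gives c = 17.28 px.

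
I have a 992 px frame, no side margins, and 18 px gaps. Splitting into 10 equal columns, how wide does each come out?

83 px

Subtracting 9 gaps of 18 leaves 830 for 10 columns, so c = 83 px.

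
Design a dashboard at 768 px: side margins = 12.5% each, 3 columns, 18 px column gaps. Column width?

Each margin = 12.5% of 768 = 96 px; content = 768 − 2·96 = 576 px.
3c + 2·18 = 576 → 3c = 540 → c = 180 px.

180 px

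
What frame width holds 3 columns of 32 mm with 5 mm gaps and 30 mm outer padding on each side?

Adding margins, columns and gutters: 60 + 96 + 10 = 166 mm.

166 mm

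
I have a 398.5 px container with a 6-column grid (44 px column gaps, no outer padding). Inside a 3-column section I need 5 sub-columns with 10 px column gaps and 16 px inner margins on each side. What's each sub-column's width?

Subtracting 5 column gaps of 44 leaves 178.5 for 6 columns, so c = 29.75 px.
3-column span = 3·29.75 + 2·44 = 177.25 px.
Inner content = 177.25 − 2·16 = 145.25 px.
5d + 4·10 = 145.25 → 5d = 105.25 → d = 21.05 px.

21.05 px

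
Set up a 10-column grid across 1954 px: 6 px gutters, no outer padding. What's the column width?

10 columns + 9 gutters: 10c + 9·6 = 1954.
10c = 1954 − 54 = 1900, so c = 190 px.

190 px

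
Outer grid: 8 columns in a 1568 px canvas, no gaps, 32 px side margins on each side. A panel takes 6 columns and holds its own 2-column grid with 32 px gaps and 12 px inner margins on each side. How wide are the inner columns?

536 px

Inside the margins: 1568 − 64 = 1504 px.
With no gaps, each column is 1504/8 = 188 px.
6-column span = 6·188 = 1128 px.
Inner content = 1128 − 2·12 = 1104 px.
2d + 1·32 = 1104 → 2d = 1072 → d = 536 px.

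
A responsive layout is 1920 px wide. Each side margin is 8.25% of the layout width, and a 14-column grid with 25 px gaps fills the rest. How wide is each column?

91.3 px

Each margin = 8.25% of 1920 = 158.4 px; content = 1920 − 2·158.4 = 1603.2 px.
14 columns + 13 gaps: 14c + 13·25 = 1603.2.
14c = 1603.2 − 325 = 1278.2, so c = 91.3 px.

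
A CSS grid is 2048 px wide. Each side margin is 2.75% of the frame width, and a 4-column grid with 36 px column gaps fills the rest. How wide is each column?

456.84 px

Margins: 2.75% × 2048 = 56.32 px each, so content = 2048 − 112.64 = 1935.36 px.
Subtracting 3 column gaps of 36 leaves 1827.36 for 4 columns, so c = 456.84 px.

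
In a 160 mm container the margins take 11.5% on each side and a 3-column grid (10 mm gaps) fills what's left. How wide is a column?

34.4 mm

Margins: 11.5% × 160 = 18.4 mm each, so content = 160 − 36.8 = 123.2 mm.
Subtracting 2 gaps of 10 leaves 103.2 for 3 columns, so c = 34.4 mm.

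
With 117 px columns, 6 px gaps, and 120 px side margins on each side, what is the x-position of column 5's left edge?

612 px

Before column 5: the margin + 4 columns + 4 gaps.
Offset = 120 + 4·(117 + 6) = 120 + 492 = 612 px.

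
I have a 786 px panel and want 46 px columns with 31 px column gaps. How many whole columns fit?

10 columns

10 columns: 10·46 + 9·31 = 739 px ≤ 786.
11 columns: 816 px > 786. So 10.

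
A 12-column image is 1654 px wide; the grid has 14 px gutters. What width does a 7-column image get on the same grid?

959 px

12 columns + 11 gutters: 12c + 11·14 = 1654.
12c = 1654 − 154 = 1500, so c = 125 px.
Span of 7: 7·125 + 6·14 = 875 + 84 = 959 px.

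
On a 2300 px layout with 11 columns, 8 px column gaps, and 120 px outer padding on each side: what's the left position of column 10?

Inside the margins: 2300 − 240 = 2060 px.
11c + 10·8 = 2060 → 11c = 1980 → c = 180 px.
Before column 10: the margin + 9 columns + 9 column gaps.
Offset = 120 + 9·(180 + 8) = 120 + 1692 = 1812 px.

1812 px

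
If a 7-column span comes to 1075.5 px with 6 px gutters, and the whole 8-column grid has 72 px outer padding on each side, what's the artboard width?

1374 px

7 columns + 6 gutters: 7c + 6·6 = 1075.5.
7c = 1075.5 − 36 = 1039.5, so c = 148.5 px.
Total width: 2·72 + 8·148.5 + 7·6 = 1374 px.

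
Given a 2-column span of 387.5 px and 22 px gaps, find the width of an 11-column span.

Subtracting 1 gap of 22 leaves 365.5 for 2 columns, so c = 182.75 px.
Span of 11: 11·182.75 + 10·22 = 2010.25 + 220 = 2230.25 px.

2230.25 px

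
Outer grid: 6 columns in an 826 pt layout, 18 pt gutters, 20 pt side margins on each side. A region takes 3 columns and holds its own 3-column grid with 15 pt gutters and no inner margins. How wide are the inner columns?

Take off 40 pt of margins, leaving 786 pt.
786 − 5·18 = 696; ÷6 gives c = 116 pt.
Span of 3: 3·116 + 2·18 = 348 + 36 = 384 pt.
Subtracting 2 gutters of 15 leaves 354 for 3 columns, so d = 118 pt.

118 pt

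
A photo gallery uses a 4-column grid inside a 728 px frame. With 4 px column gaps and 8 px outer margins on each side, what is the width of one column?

Take off 16 px of margins, leaving 712 px.
4c + 3·4 = 712 → 4c = 700 → c = 175 px.

175 px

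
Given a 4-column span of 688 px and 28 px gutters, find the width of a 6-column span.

1046 px

688 − 3·28 = 604; ÷4 gives c = 151 px.
6 columns plus 5 gutters: 906 + 140 = 1046 px.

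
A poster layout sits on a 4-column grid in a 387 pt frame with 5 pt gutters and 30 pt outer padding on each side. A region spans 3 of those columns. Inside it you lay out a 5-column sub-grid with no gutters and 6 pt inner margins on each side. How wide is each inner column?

46.4 pt

Inside the margins: 387 − 60 = 327 pt.
327 − 3·5 = 312; ÷4 gives c = 78 pt.
3 columns plus 2 gutters: 234 + 10 = 244 pt.
Inner content = 244 − 2·6 = 232 pt.
With no gutters, each column is 232/5 = 46.4 pt.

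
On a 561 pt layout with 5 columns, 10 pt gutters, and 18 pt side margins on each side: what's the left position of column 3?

Inside the margins: 561 − 36 = 525 pt.
5c + 4·10 = 525 → 5c = 485 → c = 97 pt.
Column 3 starts at margin + 2·(column + gutter) = 18 + 2·107 = 232 pt.

232 pt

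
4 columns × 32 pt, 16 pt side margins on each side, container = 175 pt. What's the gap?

Subtract both margins: 175 − 2·16 = 143 pt.
Columns use 128 pt, leaving 15 pt across 3 gaps = 5 pt each.

5 pt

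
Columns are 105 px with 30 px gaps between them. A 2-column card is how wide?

2 columns plus 1 gap: 210 + 30 = 240 px.

240 px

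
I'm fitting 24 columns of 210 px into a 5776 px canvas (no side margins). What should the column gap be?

24 columns take 24·210 = 5040 px; remaining 736 splits into 23 column gaps.
g = 736 / 23 = 32 px.

32 px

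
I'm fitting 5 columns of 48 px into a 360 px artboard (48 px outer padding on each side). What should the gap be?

6 px

Take off 96 px of margins, leaving 264 px.
Columns use 240 px, leaving 24 px across 4 gaps = 6 px each.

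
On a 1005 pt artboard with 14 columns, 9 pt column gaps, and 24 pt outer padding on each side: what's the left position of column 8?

507 pt

Subtract both margins: 1005 − 2·24 = 957 pt.
14c + 13·9 = 957 → 14c = 840 → c = 60 pt.
Before column 8: the margin + 7 columns + 7 column gaps.
Offset = 24 + 7·(60 + 9) = 24 + 483 = 507 pt.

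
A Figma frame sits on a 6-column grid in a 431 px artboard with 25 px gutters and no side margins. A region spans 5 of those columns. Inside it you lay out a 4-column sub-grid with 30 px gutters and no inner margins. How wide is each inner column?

6c + 5·25 = 431 → 6c = 306 → c = 51 px.
Span of 5: 5·51 + 4·25 = 255 + 100 = 355 px.
Subtracting 3 gutters of 30 leaves 265 for 4 columns, so d = 66.25 px.

66.25 px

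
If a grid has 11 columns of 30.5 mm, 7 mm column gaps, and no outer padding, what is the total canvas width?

405.5 mm

Canvas = 11·30.5 + 10·7 = 335.5 + 70 = 405.5 mm.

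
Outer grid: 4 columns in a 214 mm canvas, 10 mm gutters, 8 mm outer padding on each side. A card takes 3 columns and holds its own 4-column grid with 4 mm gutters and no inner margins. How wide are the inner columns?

Inside the margins: 214 − 16 = 198 mm.
198 − 3·10 = 168; ÷4 gives c = 42 mm.
3 columns plus 2 gutters: 126 + 20 = 146 mm.
4 columns + 3 gutters: 4d + 3·4 = 146.
4d = 146 − 12 = 134, so d = 33.5 mm.

33.5 mm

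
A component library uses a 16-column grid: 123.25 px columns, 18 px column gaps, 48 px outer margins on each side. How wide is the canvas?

Canvas = 2·48 + 16·123.25 + 15·18 = 96 + 1972 + 270 = 2338 px.

2338 px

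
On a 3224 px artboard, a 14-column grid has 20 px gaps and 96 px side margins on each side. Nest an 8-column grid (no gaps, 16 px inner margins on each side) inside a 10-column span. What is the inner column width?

Inside the margins: 3224 − 192 = 3032 px.
14c + 13·20 = 3032 → 14c = 2772 → c = 198 px.
Span of 10: 10·198 + 9·20 = 1980 + 180 = 2160 px.
Inner content = 2160 − 2·16 = 2128 px.
8d = 2128 → d = 266 px.

266 px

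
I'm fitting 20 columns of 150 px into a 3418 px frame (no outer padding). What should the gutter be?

Columns use 3000 px, leaving 418 px across 19 gutters = 22 px each.

22 px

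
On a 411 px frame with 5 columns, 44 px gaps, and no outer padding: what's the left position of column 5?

Subtracting 4 gaps of 44 leaves 235 for 5 columns, so c = 47 px.
Before column 5: 4 columns + 4 gaps.
Offset = 4·(47 + 44) = 4·91 = 364 px.

364 px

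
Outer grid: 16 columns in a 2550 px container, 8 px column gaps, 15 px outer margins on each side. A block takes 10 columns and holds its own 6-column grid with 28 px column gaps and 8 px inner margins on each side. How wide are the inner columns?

Inside the margins: 2550 − 30 = 2520 px.
Subtracting 15 column gaps of 8 leaves 2400 for 16 columns, so c = 150 px.
Span of 10: 10·150 + 9·8 = 1500 + 72 = 1572 px.
Inner content = 1572 − 2·8 = 1556 px.
6 columns + 5 column gaps: 6d + 5·28 = 1556.
6d = 1556 − 140 = 1416, so d = 236 px.

236 px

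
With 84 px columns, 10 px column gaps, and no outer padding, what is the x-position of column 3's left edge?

188 px

Before column 3: 2 columns + 2 column gaps.
Offset = 2·(84 + 10) = 2·94 = 188 px.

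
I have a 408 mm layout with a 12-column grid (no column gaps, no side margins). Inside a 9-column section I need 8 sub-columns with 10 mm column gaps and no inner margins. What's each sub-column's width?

29.5 mm

With no column gaps, each column is 408/12 = 34 mm.
9-column span = 9·34 = 306 mm.
Subtracting 7 column gaps of 10 leaves 236 for 8 columns, so d = 29.5 mm.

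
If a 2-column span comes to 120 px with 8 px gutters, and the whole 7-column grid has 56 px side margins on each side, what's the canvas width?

2 columns + 1 gutter: 2c + 1·8 = 120.
2c = 120 − 8 = 112, so c = 56 px.
Canvas = 2·56 + 7·56 + 6·8 = 112 + 392 + 48 = 552 px.

552 px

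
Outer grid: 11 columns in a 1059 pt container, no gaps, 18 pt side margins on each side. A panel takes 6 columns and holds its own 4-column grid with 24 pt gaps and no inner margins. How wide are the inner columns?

121.5 pt

Outer content = 1059 − 2·18 = 1023 pt.
With no gaps, each column is 1023/11 = 93 pt.
6-column span = 6·93 = 558 pt.
Subtracting 3 gaps of 24 leaves 486 for 4 columns, so d = 121.5 pt.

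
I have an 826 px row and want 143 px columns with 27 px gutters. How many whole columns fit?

k columns need k·143 + (k−1)·27 = k·170 − 27.
k·170 − 27 ≤ 826 → k ≤ 853 / 170 ≈ 5.02, so k = 5.

5 columns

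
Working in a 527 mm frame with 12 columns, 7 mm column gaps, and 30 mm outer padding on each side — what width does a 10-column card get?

388 mm

Content width = 527 − 2·30 = 467 mm.
12c + 11·7 = 467 → 12c = 390 → c = 32.5 mm.
10 columns plus 9 column gaps: 325 + 63 = 388 mm.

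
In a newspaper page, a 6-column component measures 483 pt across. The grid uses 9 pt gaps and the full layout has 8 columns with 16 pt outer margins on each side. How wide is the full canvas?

679 pt

Subtracting 5 gaps of 9 leaves 438 for 6 columns, so c = 73 pt.
Canvas = 2·16 + 8·73 + 7·9 = 32 + 584 + 63 = 679 pt.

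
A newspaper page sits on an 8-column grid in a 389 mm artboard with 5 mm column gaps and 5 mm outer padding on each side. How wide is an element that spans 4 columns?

Subtract both margins: 389 − 2·5 = 379 mm.
Subtracting 7 column gaps of 5 leaves 344 for 8 columns, so c = 43 mm.
4 columns plus 3 column gaps: 172 + 15 = 187 mm.

187 mm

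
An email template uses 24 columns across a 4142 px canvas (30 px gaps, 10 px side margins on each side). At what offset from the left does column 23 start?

Inside the margins: 4142 − 20 = 4122 px.
4122 − 23·30 = 3432; ÷24 gives c = 143 px.
Before column 23: the margin + 22 columns + 22 gaps.
Offset = 10 + 22·(143 + 30) = 10 + 3806 = 3816 px.

3816 px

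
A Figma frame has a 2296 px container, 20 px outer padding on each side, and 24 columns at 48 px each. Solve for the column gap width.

48 px

Subtract both margins: 2296 − 2·20 = 2256 px.
24 columns take 24·48 = 1152 px; remaining 1104 splits into 23 column gaps.
g = 1104 / 23 = 48 px.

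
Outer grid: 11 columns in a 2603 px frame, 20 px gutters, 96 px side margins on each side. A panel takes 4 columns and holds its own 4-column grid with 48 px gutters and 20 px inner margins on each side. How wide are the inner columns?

170 px

Inside the margins: 2603 − 192 = 2411 px.
2411 − 10·20 = 2211; ÷11 gives c = 201 px.
4-column span = 4·201 + 3·20 = 864 px.
Inner content = 864 − 2·20 = 824 px.
4 columns + 3 gutters: 4d + 3·48 = 824.
4d = 824 − 144 = 680, so d = 170 px.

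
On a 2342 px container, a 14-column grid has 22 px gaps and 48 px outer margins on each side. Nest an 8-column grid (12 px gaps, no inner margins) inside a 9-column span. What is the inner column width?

169 px

Take off 96 px of margins, leaving 2246 px.
2246 − 13·22 = 1960; ÷14 gives c = 140 px.
9-column span = 9·140 + 8·22 = 1436 px.
8 columns + 7 gaps: 8d + 7·12 = 1436.
8d = 1436 − 84 = 1352, so d = 169 px.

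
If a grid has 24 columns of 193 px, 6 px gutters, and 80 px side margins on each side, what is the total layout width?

Adding margins, columns and gutters: 160 + 4632 + 138 = 4930 px.

4930 px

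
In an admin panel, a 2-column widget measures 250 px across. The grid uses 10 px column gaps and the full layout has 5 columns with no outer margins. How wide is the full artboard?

640 px

2c + 1·10 = 250 → 2c = 240 → c = 120 px.
Total width: 5·120 + 4·10 = 640 px.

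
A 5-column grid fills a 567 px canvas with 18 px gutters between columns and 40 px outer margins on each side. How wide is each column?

Subtract both margins: 567 − 2·40 = 487 px.
5c + 4·18 = 487 → 5c = 415 → c = 83 px.

83 px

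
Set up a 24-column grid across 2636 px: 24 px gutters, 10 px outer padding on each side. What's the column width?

86 px

Inside the margins: 2636 − 20 = 2616 px.
24c + 23·24 = 2616 → 24c = 2064 → c = 86 px.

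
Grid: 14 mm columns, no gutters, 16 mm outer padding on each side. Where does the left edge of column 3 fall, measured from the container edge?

44 mm

Before column 3: the margin + 2 columns + 2 gutters.
Offset = 16 + 2·(14 + 0) = 16 + 28 = 44 mm.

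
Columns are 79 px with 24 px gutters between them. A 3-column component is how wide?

Span of 3: 3·79 + 2·24 = 237 + 48 = 285 px.

285 px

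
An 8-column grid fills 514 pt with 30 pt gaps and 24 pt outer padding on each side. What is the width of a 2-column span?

Inside the margins: 514 − 48 = 466 pt.
8c + 7·30 = 466 → 8c = 256 → c = 32 pt.
Span of 2: 2·32 + 1·30 = 64 + 30 = 94 pt.

94 pt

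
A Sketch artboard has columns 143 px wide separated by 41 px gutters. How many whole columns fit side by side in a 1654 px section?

9 columns

Each extra column adds 143 + 41 = 184 px.
(1654 + 41) / 184 = 9.21, so 9 columns fit.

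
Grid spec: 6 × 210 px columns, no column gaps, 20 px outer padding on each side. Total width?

Artboard = 2·20 + 6·210 = 40 + 1260 = 1300 px.

1300 px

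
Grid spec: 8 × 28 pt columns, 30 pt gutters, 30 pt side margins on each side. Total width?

Adding margins, columns and gutters: 60 + 224 + 210 = 494 pt.

494 pt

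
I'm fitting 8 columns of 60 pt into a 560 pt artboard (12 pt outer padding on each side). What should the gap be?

8 pt

Subtract both margins: 560 − 2·12 = 536 pt.
8·60 + 7g = 536 → 7g = 56 → g = 8 pt.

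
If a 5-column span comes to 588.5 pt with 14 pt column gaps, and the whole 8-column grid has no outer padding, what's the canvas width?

950 pt

5c + 4·14 = 588.5 → 5c = 532.5 → c = 106.5 pt.
Total width: 8·106.5 + 7·14 = 950 pt.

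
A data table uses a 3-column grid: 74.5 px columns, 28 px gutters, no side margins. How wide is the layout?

279.5 px

Summing: 223.5 + 56 = 279.5 px.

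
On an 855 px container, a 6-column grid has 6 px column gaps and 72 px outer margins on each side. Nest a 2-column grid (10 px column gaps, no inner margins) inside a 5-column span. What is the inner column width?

290.75 px

Inside the margins: 855 − 144 = 711 px.
6 columns + 5 column gaps: 6c + 5·6 = 711.
6c = 711 − 30 = 681, so c = 113.5 px.
Span of 5: 5·113.5 + 4·6 = 567.5 + 24 = 591.5 px.
Subtracting 1 column gap of 10 leaves 581.5 for 2 columns, so d = 290.75 px.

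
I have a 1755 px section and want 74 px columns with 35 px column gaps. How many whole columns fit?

16 columns

k columns need k·74 + (k−1)·35 = k·109 − 35.
k·109 − 35 ≤ 1755 → k ≤ 1790 / 109 ≈ 16.42, so k = 16.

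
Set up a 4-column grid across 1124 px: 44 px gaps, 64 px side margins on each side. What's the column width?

216 px

Content width = 1124 − 2·64 = 996 px.
996 − 3·44 = 864; ÷4 gives c = 216 px.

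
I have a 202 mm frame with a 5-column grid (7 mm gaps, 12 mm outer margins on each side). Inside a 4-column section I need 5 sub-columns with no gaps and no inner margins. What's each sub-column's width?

28.2 mm

Inside the margins: 202 − 24 = 178 mm.
Subtracting 4 gaps of 7 leaves 150 for 5 columns, so c = 30 mm.
4-column span = 4·30 + 3·7 = 141 mm.
With no gaps, each column is 141/5 = 28.2 mm.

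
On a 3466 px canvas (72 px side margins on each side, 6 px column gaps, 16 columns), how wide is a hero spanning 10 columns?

2074 px

Content width = 3466 − 2·72 = 3322 px.
3322 − 15·6 = 3232; ÷16 gives c = 202 px.
10 columns plus 9 column gaps: 2020 + 54 = 2074 px.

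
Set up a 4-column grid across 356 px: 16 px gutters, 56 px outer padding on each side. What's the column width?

Content width = 356 − 2·56 = 244 px.
244 − 3·16 = 196; ÷4 gives c = 49 px.

49 px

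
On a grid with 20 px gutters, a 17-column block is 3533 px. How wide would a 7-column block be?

17 columns + 16 gutters: 17c + 16·20 = 3533.
17c = 3533 − 320 = 3213, so c = 189 px.
7 columns plus 6 gutters: 1323 + 120 = 1443 px.

1443 px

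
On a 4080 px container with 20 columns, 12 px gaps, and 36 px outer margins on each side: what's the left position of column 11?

Inside the margins: 4080 − 72 = 4008 px.
20c + 19·12 = 4008 → 20c = 3780 → c = 189 px.
Each column+gutter stride is 201 px; 10 of them past the 36 px margin is 36 + 2010 = 2046 px.

2046 px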